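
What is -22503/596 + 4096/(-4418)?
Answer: -50929735/1316564 ≈ -38.684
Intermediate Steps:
-22503/596 + 4096/(-4418) = -22503*1/596 + 4096*(-1/4418) = -22503/596 - 2048/2209 = -50929735/1316564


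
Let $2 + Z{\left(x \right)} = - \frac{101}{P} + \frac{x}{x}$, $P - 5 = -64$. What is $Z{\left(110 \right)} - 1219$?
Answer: $- \frac{71879}{59} \approx -1218.3$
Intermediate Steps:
$P = -59$ ($P = 5 - 64 = -59$)
$Z{\left(x \right)} = \frac{42}{59}$ ($Z{\left(x \right)} = -2 + \left(- \frac{101}{-59} + \frac{x}{x}\right) = -2 + \left(\left(-101\right) \left(- \frac{1}{59}\right) + 1\right) = -2 + \left(\frac{101}{59} + 1\right) = -2 + \frac{160}{59} = \frac{42}{59}$)
$Z{\left(110 \right)} - 1219 = \frac{42}{59} - 1219 = - \frac{71879}{59}$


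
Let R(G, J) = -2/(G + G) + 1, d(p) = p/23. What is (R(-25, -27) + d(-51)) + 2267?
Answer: 1302848/575 ≈ 2265.8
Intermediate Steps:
d(p) = p/23 (d(p) = p*(1/23) = p/23)
R(G, J) = 1 - 1/G (R(G, J) = -2/(2*G) + 1 = (1/(2*G))*(-2) + 1 = -1/G + 1 = 1 - 1/G)
(R(-25, -27) + d(-51)) + 2267 = ((-1 - 25)/(-25) + (1/23)*(-51)) + 2267 = (-1/25*(-26) - 51/23) + 2267 = (26/25 - 51/23) + 2267 = -677/575 + 2267 = 1302848/575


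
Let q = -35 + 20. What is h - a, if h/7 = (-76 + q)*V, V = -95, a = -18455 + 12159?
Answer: 66811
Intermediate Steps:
a = -6296
q = -15
h = 60515 (h = 7*((-76 - 15)*(-95)) = 7*(-91*(-95)) = 7*8645 = 60515)
h - a = 60515 - 1*(-6296) = 60515 + 6296 = 66811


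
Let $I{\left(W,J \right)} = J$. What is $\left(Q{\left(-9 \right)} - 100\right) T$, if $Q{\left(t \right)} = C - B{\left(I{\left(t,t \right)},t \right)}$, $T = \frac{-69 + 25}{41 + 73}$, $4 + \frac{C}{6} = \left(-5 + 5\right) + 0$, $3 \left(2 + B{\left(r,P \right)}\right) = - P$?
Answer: $\frac{2750}{57} \approx 48.246$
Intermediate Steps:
$B{\left(r,P \right)} = -2 - \frac{P}{3}$ ($B{\left(r,P \right)} = -2 + \frac{\left(-1\right) P}{3} = -2 - \frac{P}{3}$)
$C = -24$ ($C = -24 + 6 \left(\left(-5 + 5\right) + 0\right) = -24 + 6 \left(0 + 0\right) = -24 + 6 \cdot 0 = -24 + 0 = -24$)
$T = - \frac{22}{57}$ ($T = - \frac{44}{114} = \left(-44\right) \frac{1}{114} = - \frac{22}{57} \approx -0.38596$)
$Q{\left(t \right)} = -22 + \frac{t}{3}$ ($Q{\left(t \right)} = -24 - \left(-2 - \frac{t}{3}\right) = -24 + \left(2 + \frac{t}{3}\right) = -22 + \frac{t}{3}$)
$\left(Q{\left(-9 \right)} - 100\right) T = \left(\left(-22 + \frac{1}{3} \left(-9\right)\right) - 100\right) \left(- \frac{22}{57}\right) = \left(\left(-22 - 3\right) - 100\right) \left(- \frac{22}{57}\right) = \left(-25 - 100\right) \left(- \frac{22}{57}\right) = \left(-125\right) \left(- \frac{22}{57}\right) = \frac{2750}{57}$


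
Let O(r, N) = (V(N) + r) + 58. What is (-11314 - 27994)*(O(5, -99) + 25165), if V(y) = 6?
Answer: -991898072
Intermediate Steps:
O(r, N) = 64 + r (O(r, N) = (6 + r) + 58 = 64 + r)
(-11314 - 27994)*(O(5, -99) + 25165) = (-11314 - 27994)*((64 + 5) + 25165) = -39308*(69 + 25165) = -39308*25234 = -991898072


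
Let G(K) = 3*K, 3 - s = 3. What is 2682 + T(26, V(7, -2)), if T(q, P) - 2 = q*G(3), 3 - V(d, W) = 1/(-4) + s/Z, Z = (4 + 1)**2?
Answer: 2918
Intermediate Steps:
s = 0 (s = 3 - 1*3 = 3 - 3 = 0)
Z = 25 (Z = 5**2 = 25)
V(d, W) = 13/4 (V(d, W) = 3 - (1/(-4) + 0/25) = 3 - (1*(-1/4) + 0*(1/25)) = 3 - (-1/4 + 0) = 3 - 1*(-1/4) = 3 + 1/4 = 13/4)
T(q, P) = 2 + 9*q (T(q, P) = 2 + q*(3*3) = 2 + q*9 = 2 + 9*q)
2682 + T(26, V(7, -2)) = 2682 + (2 + 9*26) = 2682 + (2 + 234) = 2682 + 236 = 2918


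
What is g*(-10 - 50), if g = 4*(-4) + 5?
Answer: 660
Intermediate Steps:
g = -11 (g = -16 + 5 = -11)
g*(-10 - 50) = -11*(-10 - 50) = -11*(-60) = 660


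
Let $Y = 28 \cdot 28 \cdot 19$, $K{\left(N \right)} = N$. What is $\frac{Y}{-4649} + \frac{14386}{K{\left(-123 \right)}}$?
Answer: $- \frac{68712722}{571827} \approx -120.16$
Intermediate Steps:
$Y = 14896$ ($Y = 784 \cdot 19 = 14896$)
$\frac{Y}{-4649} + \frac{14386}{K{\left(-123 \right)}} = \frac{14896}{-4649} + \frac{14386}{-123} = 14896 \left(- \frac{1}{4649}\right) + 14386 \left(- \frac{1}{123}\right) = - \frac{14896}{4649} - \frac{14386}{123} = - \frac{68712722}{571827}$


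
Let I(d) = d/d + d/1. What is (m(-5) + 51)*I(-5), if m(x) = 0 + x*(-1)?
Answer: -224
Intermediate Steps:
m(x) = -x (m(x) = 0 - x = -x)
I(d) = 1 + d (I(d) = 1 + d*1 = 1 + d)
(m(-5) + 51)*I(-5) = (-1*(-5) + 51)*(1 - 5) = (5 + 51)*(-4) = 56*(-4) = -224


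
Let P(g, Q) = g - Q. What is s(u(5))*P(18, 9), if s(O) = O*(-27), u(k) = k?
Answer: -1215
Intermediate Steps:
s(O) = -27*O
s(u(5))*P(18, 9) = (-27*5)*(18 - 1*9) = -135*(18 - 9) = -135*9 = -1215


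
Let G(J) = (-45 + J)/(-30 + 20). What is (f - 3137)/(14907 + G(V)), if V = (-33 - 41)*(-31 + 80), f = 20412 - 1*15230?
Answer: 20450/152741 ≈ 0.13389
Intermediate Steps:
f = 5182 (f = 20412 - 15230 = 5182)
V = -3626 (V = -74*49 = -3626)
G(J) = 9/2 - J/10 (G(J) = (-45 + J)/(-10) = (-45 + J)*(-1/10) = 9/2 - J/10)
(f - 3137)/(14907 + G(V)) = (5182 - 3137)/(14907 + (9/2 - 1/10*(-3626))) = 2045/(14907 + (9/2 + 1813/5)) = 2045/(14907 + 3671/10) = 2045/(152741/10) = 2045*(10/152741) = 20450/152741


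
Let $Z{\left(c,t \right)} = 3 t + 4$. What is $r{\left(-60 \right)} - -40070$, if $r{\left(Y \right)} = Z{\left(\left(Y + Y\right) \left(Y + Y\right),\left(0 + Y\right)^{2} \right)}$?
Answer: $50874$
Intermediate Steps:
$Z{\left(c,t \right)} = 4 + 3 t$
$r{\left(Y \right)} = 4 + 3 Y^{2}$ ($r{\left(Y \right)} = 4 + 3 \left(0 + Y\right)^{2} = 4 + 3 Y^{2}$)
$r{\left(-60 \right)} - -40070 = \left(4 + 3 \left(-60\right)^{2}\right) - -40070 = \left(4 + 3 \cdot 3600\right) + 40070 = \left(4 + 10800\right) + 40070 = 10804 + 40070 = 50874$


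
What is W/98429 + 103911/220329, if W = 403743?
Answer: 33061382422/7228921047 ≈ 4.5735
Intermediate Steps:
W/98429 + 103911/220329 = 403743/98429 + 103911/220329 = 403743*(1/98429) + 103911*(1/220329) = 403743/98429 + 34637/73443 = 33061382422/7228921047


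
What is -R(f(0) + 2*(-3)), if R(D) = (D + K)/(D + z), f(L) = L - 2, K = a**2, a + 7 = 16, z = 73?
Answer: -73/65 ≈ -1.1231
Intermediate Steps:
a = 9 (a = -7 + 16 = 9)
K = 81 (K = 9**2 = 81)
f(L) = -2 + L
R(D) = (81 + D)/(73 + D) (R(D) = (D + 81)/(D + 73) = (81 + D)/(73 + D))
-R(f(0) + 2*(-3)) = -(81 + ((-2 + 0) + 2*(-3)))/(73 + ((-2 + 0) + 2*(-3))) = -(81 + (-2 - 6))/(73 + (-2 - 6)) = -(81 - 8)/(73 - 8) = -73/65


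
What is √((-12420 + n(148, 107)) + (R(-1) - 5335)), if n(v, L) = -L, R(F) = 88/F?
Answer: 5*I*√718 ≈ 133.98*I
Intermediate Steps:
√((-12420 + n(148, 107)) + (R(-1) - 5335)) = √((-12420 - 1*107) + (88/(-1) - 5335)) = √((-12420 - 107) + (88*(-1) - 5335)) = √(-12527 + (-88 - 5335)) = √(-12527 - 5423) = √(-17950) = 5*I*√718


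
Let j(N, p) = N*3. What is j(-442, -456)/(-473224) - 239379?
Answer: -56639943285/236612 ≈ -2.3938e+5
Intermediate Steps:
j(N, p) = 3*N
j(-442, -456)/(-473224) - 239379 = (3*(-442))/(-473224) - 239379 = -1326*(-1/473224) - 239379 = 663/236612 - 239379 = -56639943285/236612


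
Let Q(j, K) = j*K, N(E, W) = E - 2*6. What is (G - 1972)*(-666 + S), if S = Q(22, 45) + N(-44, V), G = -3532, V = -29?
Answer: -1475072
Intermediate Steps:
N(E, W) = -12 + E (N(E, W) = E - 12 = -12 + E)
Q(j, K) = K*j
S = 934 (S = 45*22 + (-12 - 44) = 990 - 56 = 934)
(G - 1972)*(-666 + S) = (-3532 - 1972)*(-666 + 934) = -5504*268 = -1475072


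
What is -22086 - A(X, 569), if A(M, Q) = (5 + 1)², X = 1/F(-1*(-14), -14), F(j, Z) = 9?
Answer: -22122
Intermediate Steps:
X = ⅑ (X = 1/9 = ⅑ ≈ 0.11111)
A(M, Q) = 36 (A(M, Q) = 6² = 36)
-22086 - A(X, 569) = -22086 - 1*36 = -22086 - 36 = -22122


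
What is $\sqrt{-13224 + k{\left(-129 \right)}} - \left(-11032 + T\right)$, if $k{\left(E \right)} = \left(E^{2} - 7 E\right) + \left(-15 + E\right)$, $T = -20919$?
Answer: $31951 + 12 \sqrt{29} \approx 32016.0$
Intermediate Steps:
$k{\left(E \right)} = -15 + E^{2} - 6 E$
$\sqrt{-13224 + k{\left(-129 \right)}} - \left(-11032 + T\right) = \sqrt{-13224 - \left(-759 - 16641\right)} + \left(11032 - -20919\right) = \sqrt{-13224 + \left(-15 + 16641 + 774\right)} + \left(11032 + 20919\right) = \sqrt{-13224 + 17400} + 31951 = \sqrt{4176} + 31951 = 12 \sqrt{29} + 31951 = 31951 + 12 \sqrt{29}$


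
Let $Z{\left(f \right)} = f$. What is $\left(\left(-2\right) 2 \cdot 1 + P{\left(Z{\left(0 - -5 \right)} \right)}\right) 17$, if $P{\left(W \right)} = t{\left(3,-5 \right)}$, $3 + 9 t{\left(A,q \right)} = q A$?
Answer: $-102$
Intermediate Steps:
$t{\left(A,q \right)} = - \frac{1}{3} + \frac{A q}{9}$ ($t{\left(A,q \right)} = - \frac{1}{3} + \frac{q A}{9} = - \frac{1}{3} + \frac{A q}{9}$)
$P{\left(W \right)} = -2$ ($P{\left(W \right)} = - \frac{1}{3} + \frac{1}{9} \cdot 3 \left(-5\right) = - \frac{1}{3} - \frac{5}{3} = -2$)
$\left(\left(-2\right) 2 \cdot 1 + P{\left(Z{\left(0 - -5 \right)} \right)}\right) 17 = \left(\left(-2\right) 2 \cdot 1 - 2\right) 17 = \left(\left(-4\right) 1 - 2\right) 17 = \left(-4 - 2\right) 17 = \left(-6\right) 17 = -102$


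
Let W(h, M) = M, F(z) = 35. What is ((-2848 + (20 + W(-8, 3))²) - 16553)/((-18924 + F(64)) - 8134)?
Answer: 18872/27023 ≈ 0.69837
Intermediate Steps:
((-2848 + (20 + W(-8, 3))²) - 16553)/((-18924 + F(64)) - 8134) = ((-2848 + (20 + 3)²) - 16553)/((-18924 + 35) - 8134) = ((-2848 + 23²) - 16553)/(-18889 - 8134) = ((-2848 + 529) - 16553)/(-27023) = (-2319 - 16553)*(-1/27023) = -18872*(-1/27023) = 18872/27023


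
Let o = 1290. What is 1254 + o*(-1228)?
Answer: -1582866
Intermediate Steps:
1254 + o*(-1228) = 1254 + 1290*(-1228) = 1254 - 1584120 = -1582866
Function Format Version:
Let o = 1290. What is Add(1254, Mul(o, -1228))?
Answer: -1582866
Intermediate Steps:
Add(1254, Mul(o, -1228)) = Add(1254, Mul(1290, -1228)) = Add(1254, -1584120) = -1582866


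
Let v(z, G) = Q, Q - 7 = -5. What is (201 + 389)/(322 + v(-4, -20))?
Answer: 295/162 ≈ 1.8210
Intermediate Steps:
Q = 2 (Q = 7 - 5 = 2)
v(z, G) = 2
(201 + 389)/(322 + v(-4, -20)) = (201 + 389)/(322 + 2) = 590/324 = 590*(1/324) = 295/162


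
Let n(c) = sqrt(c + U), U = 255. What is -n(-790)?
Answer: -I*sqrt(535) ≈ -23.13*I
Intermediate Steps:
n(c) = sqrt(255 + c) (n(c) = sqrt(c + 255) = sqrt(255 + c))
-n(-790) = -sqrt(255 - 790) = -sqrt(-535) = -I*sqrt(535)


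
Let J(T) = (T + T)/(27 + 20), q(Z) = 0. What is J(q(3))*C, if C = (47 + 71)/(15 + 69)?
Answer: 0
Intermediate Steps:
C = 59/42 (C = 118/84 = 118*(1/84) = 59/42 ≈ 1.4048)
J(T) = 2*T/47 (J(T) = (2*T)/47 = (2*T)*(1/47) = 2*T/47)
J(q(3))*C = ((2/47)*0)*(59/42) = 0*(59/42) = 0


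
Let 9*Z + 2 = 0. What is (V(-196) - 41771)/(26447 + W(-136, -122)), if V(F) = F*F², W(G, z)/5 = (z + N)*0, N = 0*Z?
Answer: -7571307/26447 ≈ -286.28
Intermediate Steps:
Z = -2/9 (Z = -2/9 + (⅑)*0 = -2/9 + 0 = -2/9 ≈ -0.22222)
N = 0 (N = 0*(-2/9) = 0)
W(G, z) = 0 (W(G, z) = 5*((z + 0)*0) = 5*(z*0) = 5*0 = 0)
V(F) = F³
(V(-196) - 41771)/(26447 + W(-136, -122)) = ((-196)³ - 41771)/(26447 + 0) = (-7529536 - 41771)/26447 = -7571307*1/26447 = -7571307/26447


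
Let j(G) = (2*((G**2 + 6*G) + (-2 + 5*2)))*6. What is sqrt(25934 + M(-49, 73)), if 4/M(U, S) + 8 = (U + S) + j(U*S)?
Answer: sqrt(38082919198986279723)/38320429 ≈ 161.04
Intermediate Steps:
j(G) = 96 + 12*G**2 + 72*G (j(G) = (2*((G**2 + 6*G) + (-2 + 10)))*6 = (2*((G**2 + 6*G) + 8))*6 = (2*(8 + G**2 + 6*G))*6 = (16 + 2*G**2 + 12*G)*6 = 96 + 12*G**2 + 72*G)
M(U, S) = 4/(88 + S + U + 12*S**2*U**2 + 72*S*U) (M(U, S) = 4/(-8 + ((U + S) + (96 + 12*(U*S)**2 + 72*(U*S)))) = 4/(-8 + ((S + U) + (96 + 12*(S*U)**2 + 72*(S*U)))) = 4/(-8 + ((S + U) + (96 + 12*(S**2*U**2) + 72*S*U))) = 4/(-8 + ((S + U) + (96 + 12*S**2*U**2 + 72*S*U))) = 4/(-8 + (96 + S + U + 12*S**2*U**2 + 72*S*U)) = 4/(88 + S + U + 12*S**2*U**2 + 72*S*U))
sqrt(25934 + M(-49, 73)) = sqrt(25934 + 4/(88 + 73 - 49 + 12*73**2*(-49)**2 + 72*73*(-49))) = sqrt(25934 + 4/(88 + 73 - 49 + 12*5329*2401 - 257544)) = sqrt(25934 + 4/(88 + 73 - 49 + 153539148 - 257544)) = sqrt(25934 + 4/153281716) = sqrt(25934 + 4*(1/153281716)) = sqrt(25934 + 1/38320429) = sqrt(993802005687/38320429) = sqrt(38082919198986279723)/38320429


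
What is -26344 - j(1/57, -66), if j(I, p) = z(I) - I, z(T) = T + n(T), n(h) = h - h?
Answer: -26344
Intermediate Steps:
n(h) = 0
z(T) = T (z(T) = T + 0 = T)
j(I, p) = 0 (j(I, p) = I - I = 0)
-26344 - j(1/57, -66) = -26344 - 1*0 = -26344 + 0 = -26344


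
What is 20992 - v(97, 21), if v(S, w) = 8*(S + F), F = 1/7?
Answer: 141504/7 ≈ 20215.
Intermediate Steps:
F = ⅐ ≈ 0.14286
v(S, w) = 8/7 + 8*S (v(S, w) = 8*(S + ⅐) = 8*(⅐ + S) = 8/7 + 8*S)
20992 - v(97, 21) = 20992 - (8/7 + 8*97) = 20992 - (8/7 + 776) = 20992 - 1*5440/7 = 20992 - 5440/7 = 141504/7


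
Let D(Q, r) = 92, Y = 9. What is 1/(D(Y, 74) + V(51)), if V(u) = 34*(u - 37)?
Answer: 1/568 ≈ 0.0017606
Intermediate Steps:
V(u) = -1258 + 34*u (V(u) = 34*(-37 + u) = -1258 + 34*u)
1/(D(Y, 74) + V(51)) = 1/(92 + (-1258 + 34*51)) = 1/(92 + (-1258 + 1734)) = 1/(92 + 476) = 1/568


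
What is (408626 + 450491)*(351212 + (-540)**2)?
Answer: 552250717004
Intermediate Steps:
(408626 + 450491)*(351212 + (-540)**2) = 859117*(351212 + 291600) = 859117*642812 = 552250717004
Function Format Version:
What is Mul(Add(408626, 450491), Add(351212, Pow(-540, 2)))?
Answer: 552250717004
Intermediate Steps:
Mul(Add(408626, 450491), Add(351212, Pow(-540, 2))) = Mul(859117, Add(351212, 291600)) = Mul(859117, 642812) = 552250717004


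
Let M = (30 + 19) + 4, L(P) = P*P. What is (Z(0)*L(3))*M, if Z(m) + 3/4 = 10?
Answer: 17649/4 ≈ 4412.3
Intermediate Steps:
Z(m) = 37/4 (Z(m) = -¾ + 10 = 37/4)
L(P) = P²
M = 53 (M = 49 + 4 = 53)
(Z(0)*L(3))*M = ((37/4)*3²)*53 = ((37/4)*9)*53 = (333/4)*53 = 17649/4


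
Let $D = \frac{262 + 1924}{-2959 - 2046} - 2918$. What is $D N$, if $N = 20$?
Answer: $- \frac{58427104}{1001} \approx -58369.0$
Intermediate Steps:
$D = - \frac{14606776}{5005}$ ($D = \frac{2186}{-5005} - 2918 = 2186 \left(- \frac{1}{5005}\right) - 2918 = - \frac{2186}{5005} - 2918 = - \frac{14606776}{5005} \approx -2918.4$)
$D N = \left(- \frac{14606776}{5005}\right) 20 = - \frac{58427104}{1001}$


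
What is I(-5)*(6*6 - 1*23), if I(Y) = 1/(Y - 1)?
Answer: -13/6 ≈ -2.1667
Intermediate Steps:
I(Y) = 1/(-1 + Y)
I(-5)*(6*6 - 1*23) = (6*6 - 1*23)/(-1 - 5) = (36 - 23)/(-6) = -⅙*13 = -13/6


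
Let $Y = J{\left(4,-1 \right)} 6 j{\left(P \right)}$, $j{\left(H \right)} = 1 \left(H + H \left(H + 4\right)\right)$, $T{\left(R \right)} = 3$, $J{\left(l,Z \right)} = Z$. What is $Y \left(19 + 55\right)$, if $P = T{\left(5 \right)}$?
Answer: $-10656$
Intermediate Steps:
$P = 3$
$j{\left(H \right)} = H + H \left(4 + H\right)$ ($j{\left(H \right)} = 1 \left(H + H \left(4 + H\right)\right) = H + H \left(4 + H\right)$)
$Y = -144$ ($Y = \left(-1\right) 6 \cdot 3 \left(5 + 3\right) = - 6 \cdot 3 \cdot 8 = \left(-6\right) 24 = -144$)
$Y \left(19 + 55\right) = - 144 \left(19 + 55\right) = \left(-144\right) 74 = -10656$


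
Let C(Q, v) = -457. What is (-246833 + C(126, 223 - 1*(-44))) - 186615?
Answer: -433905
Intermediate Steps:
(-246833 + C(126, 223 - 1*(-44))) - 186615 = (-246833 - 457) - 186615 = -247290 - 186615 = -433905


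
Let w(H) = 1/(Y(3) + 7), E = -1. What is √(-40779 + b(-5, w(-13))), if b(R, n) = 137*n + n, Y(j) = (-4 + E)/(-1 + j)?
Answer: I*√366735/3 ≈ 201.86*I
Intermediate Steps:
Y(j) = -5/(-1 + j) (Y(j) = (-4 - 1)/(-1 + j) = -5/(-1 + j))
w(H) = 2/9 (w(H) = 1/(-5/(-1 + 3) + 7) = 1/(-5/2 + 7) = 1/(9/2) = 2/9)
b(R, n) = 138*n
√(-40779 + b(-5, w(-13))) = √(-40779 + 138*(2/9)) = √(-40779 + 92/3) = √(-122245/3) = I*√366735/3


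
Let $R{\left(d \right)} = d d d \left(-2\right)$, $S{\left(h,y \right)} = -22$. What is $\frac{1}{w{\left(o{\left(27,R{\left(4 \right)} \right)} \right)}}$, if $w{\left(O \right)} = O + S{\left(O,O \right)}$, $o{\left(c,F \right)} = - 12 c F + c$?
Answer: $\frac{1}{41477} \approx 2.411 \cdot 10^{-5}$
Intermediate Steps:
$R{\left(d \right)} = - 2 d^{3}$ ($R{\left(d \right)} = d^{2} d \left(-2\right) = d^{3} \left(-2\right) = - 2 d^{3}$)
$o{\left(c,F \right)} = c - 12 F c$ ($o{\left(c,F \right)} = - 12 F c + c = c - 12 F c$)
$w{\left(O \right)} = -22 + O$ ($w{\left(O \right)} = O - 22 = -22 + O$)
$\frac{1}{w{\left(o{\left(27,R{\left(4 \right)} \right)} \right)}} = \frac{1}{-22 + 27 \left(1 - 12 \left(- 2 \cdot 4^{3}\right)\right)} = \frac{1}{-22 + 27 \left(1 - 12 \left(\left(-2\right) 64\right)\right)} = \frac{1}{-22 + 27 \left(1 - -1536\right)} = \frac{1}{-22 + 27 \left(1 + 1536\right)} = \frac{1}{-22 + 27 \cdot 1537} = \frac{1}{-22 + 41499} = \frac{1}{41477}$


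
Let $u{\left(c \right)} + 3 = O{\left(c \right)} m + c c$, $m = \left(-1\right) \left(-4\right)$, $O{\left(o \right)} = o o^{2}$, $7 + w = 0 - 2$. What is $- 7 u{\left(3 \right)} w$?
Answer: $7182$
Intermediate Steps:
$w = -9$ ($w = -7 + \left(0 - 2\right) = -7 - 2 = -9$)
$O{\left(o \right)} = o^{3}$
$m = 4$
$u{\left(c \right)} = -3 + c^{2} + 4 c^{3}$ ($u{\left(c \right)} = -3 + \left(c^{3} \cdot 4 + c c\right) = -3 + \left(4 c^{3} + c^{2}\right) = -3 + \left(c^{2} + 4 c^{3}\right) = -3 + c^{2} + 4 c^{3}$)
$- 7 u{\left(3 \right)} w = - 7 \left(-3 + 3^{2} + 4 \cdot 3^{3}\right) \left(-9\right) = - 7 \left(-3 + 9 + 4 \cdot 27\right) \left(-9\right) = - 7 \left(-3 + 9 + 108\right) \left(-9\right) = \left(-7\right) 114 \left(-9\right) = \left(-798\right) \left(-9\right) = 7182$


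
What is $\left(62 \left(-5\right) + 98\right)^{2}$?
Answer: $44944$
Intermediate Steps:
$\left(62 \left(-5\right) + 98\right)^{2} = \left(-310 + 98\right)^{2} = \left(-212\right)^{2} = 44944$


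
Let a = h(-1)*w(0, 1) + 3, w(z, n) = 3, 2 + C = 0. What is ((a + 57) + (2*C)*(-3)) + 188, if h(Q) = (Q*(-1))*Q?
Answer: 257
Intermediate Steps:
C = -2 (C = -2 + 0 = -2)
h(Q) = -Q**2 (h(Q) = (-Q)*Q = -Q**2)
a = 0 (a = -1*(-1)**2*3 + 3 = -1*1*3 + 3 = -1*3 + 3 = -3 + 3 = 0)
((a + 57) + (2*C)*(-3)) + 188 = ((0 + 57) + (2*(-2))*(-3)) + 188 = (57 - 4*(-3)) + 188 = (57 + 12) + 188 = 69 + 188 = 257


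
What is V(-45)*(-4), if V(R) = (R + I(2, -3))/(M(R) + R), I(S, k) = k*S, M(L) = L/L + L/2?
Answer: -408/133 ≈ -3.0677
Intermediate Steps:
M(L) = 1 + L/2 (M(L) = 1 + L*(½) = 1 + L/2)
I(S, k) = S*k
V(R) = (-6 + R)/(1 + 3*R/2) (V(R) = (R + 2*(-3))/((1 + R/2) + R) = (R - 6)/(1 + 3*R/2) = (-6 + R)/(1 + 3*R/2))
V(-45)*(-4) = (2*(-6 - 45)/(2 + 3*(-45)))*(-4) = (2*(-51)/(2 - 135))*(-4) = (2*(-51)/(-133))*(-4) = (2*(-1/133)*(-51))*(-4) = (102/133)*(-4) = -408/133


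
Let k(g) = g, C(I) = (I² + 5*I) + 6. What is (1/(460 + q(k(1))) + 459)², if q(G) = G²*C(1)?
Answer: 46936789201/222784 ≈ 2.1068e+5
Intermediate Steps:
C(I) = 6 + I² + 5*I
q(G) = 12*G² (q(G) = G²*(6 + 1² + 5*1) = G²*(6 + 1 + 5) = G²*12 = 12*G²)
(1/(460 + q(k(1))) + 459)² = (1/(460 + 12*1²) + 459)² = (1/(460 + 12*1) + 459)² = (1/(460 + 12) + 459)² = (1/472 + 459)² = (216649/472)² = 46936789201/222784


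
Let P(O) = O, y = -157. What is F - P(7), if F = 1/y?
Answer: -1100/157 ≈ -7.0064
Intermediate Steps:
F = -1/157 (F = 1/(-157) = -1/157 ≈ -0.0063694)
F - P(7) = -1/157 - 1*7 = -1/157 - 7 = -1100/157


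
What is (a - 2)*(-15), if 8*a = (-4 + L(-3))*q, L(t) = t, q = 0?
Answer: 30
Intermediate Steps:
a = 0 (a = ((-4 - 3)*0)/8 = (-7*0)/8 = (⅛)*0 = 0)
(a - 2)*(-15) = (0 - 2)*(-15) = -2*(-15) = 30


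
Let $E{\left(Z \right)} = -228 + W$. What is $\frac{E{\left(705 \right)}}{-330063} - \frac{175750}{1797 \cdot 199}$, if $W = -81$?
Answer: $- \frac{19299357641}{39343839663} \approx -0.49053$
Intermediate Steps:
$E{\left(Z \right)} = -309$ ($E{\left(Z \right)} = -228 - 81 = -309$)
$\frac{E{\left(705 \right)}}{-330063} - \frac{175750}{1797 \cdot 199} = - \frac{309}{-330063} - \frac{175750}{1797 \cdot 199} = \left(-309\right) \left(- \frac{1}{330063}\right) - \frac{175750}{357603} = \frac{103}{110021} - \frac{175750}{357603} = - \frac{19299357641}{39343839663}$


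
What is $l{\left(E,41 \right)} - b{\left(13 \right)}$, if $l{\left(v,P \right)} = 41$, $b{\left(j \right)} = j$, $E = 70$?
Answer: $28$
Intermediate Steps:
$l{\left(E,41 \right)} - b{\left(13 \right)} = 41 - 13 = 28$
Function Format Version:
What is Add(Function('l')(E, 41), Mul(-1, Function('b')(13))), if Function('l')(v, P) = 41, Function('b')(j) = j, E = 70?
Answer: 28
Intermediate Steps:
Add(Function('l')(E, 41), Mul(-1, Function('b')(13))) = Add(41, Mul(-1, 13)) = Add(41, -13) = 28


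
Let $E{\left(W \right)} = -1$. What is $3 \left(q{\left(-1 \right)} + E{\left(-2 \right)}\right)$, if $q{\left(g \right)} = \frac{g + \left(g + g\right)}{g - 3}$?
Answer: $- \frac{3}{4} \approx -0.75$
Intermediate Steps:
$q{\left(g \right)} = \frac{3 g}{-3 + g}$ ($q{\left(g \right)} = \frac{g + 2 g}{-3 + g} = \frac{3 g}{-3 + g}$)
$3 \left(q{\left(-1 \right)} + E{\left(-2 \right)}\right) = 3 \left(3 \left(-1\right) \frac{1}{-3 - 1} - 1\right) = 3 \left(3 \left(-1\right) \frac{1}{-4} - 1\right) = 3 \left(3 \left(-1\right) \left(- \frac{1}{4}\right) - 1\right) = 3 \left(\frac{3}{4} - 1\right) = 3 \left(- \frac{1}{4}\right) = - \frac{3}{4}$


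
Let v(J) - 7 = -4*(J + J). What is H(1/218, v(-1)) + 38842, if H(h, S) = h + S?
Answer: 8470827/218 ≈ 38857.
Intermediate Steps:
v(J) = 7 - 8*J (v(J) = 7 - 4*(J + J) = 7 - 8*J)
H(h, S) = S + h
H(1/218, v(-1)) + 38842 = ((7 - 8*(-1)) + 1/218) + 38842 = ((7 + 8) + 1/218) + 38842 = (15 + 1/218) + 38842 = 3271/218 + 38842 = 8470827/218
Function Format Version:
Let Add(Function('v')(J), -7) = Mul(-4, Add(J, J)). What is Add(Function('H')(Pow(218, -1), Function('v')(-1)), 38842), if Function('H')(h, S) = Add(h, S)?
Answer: Rational(8470827, 218) ≈ 38857.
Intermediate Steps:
Function('v')(J) = Add(7, Mul(-8, J)) (Function('v')(J) = Add(7, Mul(-4, Add(J, J))) = Add(7, Mul(-4, Mul(2, J))) = Add(7, Mul(-8, J)))
Function('H')(h, S) = Add(S, h)
Add(Function('H')(Pow(218, -1), Function('v')(-1)), 38842) = Add(Add(Add(7, Mul(-8, -1)), Pow(218, -1)), 38842) = Add(Add(Add(7, 8), Rational(1, 218)), 38842) = Add(Add(15, Rational(1, 218)), 38842) = Add(Rational(3271, 218), 38842) = Rational(8470827, 218)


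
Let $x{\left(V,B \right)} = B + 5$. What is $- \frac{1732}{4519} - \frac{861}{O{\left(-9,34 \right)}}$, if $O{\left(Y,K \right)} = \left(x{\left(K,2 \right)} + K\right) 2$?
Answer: $- \frac{98363}{9038} \approx -10.883$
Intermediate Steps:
$x{\left(V,B \right)} = 5 + B$
$O{\left(Y,K \right)} = 14 + 2 K$ ($O{\left(Y,K \right)} = \left(\left(5 + 2\right) + K\right) 2 = \left(7 + K\right) 2 = 14 + 2 K$)
$- \frac{1732}{4519} - \frac{861}{O{\left(-9,34 \right)}} = - \frac{1732}{4519} - \frac{861}{14 + 2 \cdot 34} = \left(-1732\right) \frac{1}{4519} - \frac{861}{14 + 68} = - \frac{1732}{4519} - \frac{861}{82} = - \frac{1732}{4519} - \frac{21}{2} = - \frac{98363}{9038}$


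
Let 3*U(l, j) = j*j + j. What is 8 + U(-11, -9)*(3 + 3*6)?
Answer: 512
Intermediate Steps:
U(l, j) = j/3 + j²/3 (U(l, j) = (j*j + j)/3 = (j² + j)/3 = (j + j²)/3 = j/3 + j²/3)
8 + U(-11, -9)*(3 + 3*6) = 8 + ((⅓)*(-9)*(1 - 9))*(3 + 3*6) = 8 + ((⅓)*(-9)*(-8))*(3 + 18) = 8 + 24*21 = 8 + 504 = 512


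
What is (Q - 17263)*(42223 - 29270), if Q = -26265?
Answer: -563818184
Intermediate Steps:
(Q - 17263)*(42223 - 29270) = (-26265 - 17263)*(42223 - 29270) = -43528*12953 = -563818184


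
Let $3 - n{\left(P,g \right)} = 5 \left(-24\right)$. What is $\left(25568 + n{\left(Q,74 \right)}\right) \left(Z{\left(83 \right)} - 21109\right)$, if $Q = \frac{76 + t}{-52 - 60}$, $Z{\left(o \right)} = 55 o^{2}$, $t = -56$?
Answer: $9191880126$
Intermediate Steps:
$Q = - \frac{5}{28}$ ($Q = \frac{76 - 56}{-52 - 60} = \frac{20}{-112} = 20 \left(- \frac{1}{112}\right) = - \frac{5}{28} \approx -0.17857$)
$n{\left(P,g \right)} = 123$ ($n{\left(P,g \right)} = 3 - 5 \left(-24\right) = 3 - -120 = 3 + 120 = 123$)
$\left(25568 + n{\left(Q,74 \right)}\right) \left(Z{\left(83 \right)} - 21109\right) = \left(25568 + 123\right) \left(55 \cdot 83^{2} - 21109\right) = 25691 \left(55 \cdot 6889 - 21109\right) = 25691 \left(378895 - 21109\right) = 25691 \cdot 357786 = 9191880126$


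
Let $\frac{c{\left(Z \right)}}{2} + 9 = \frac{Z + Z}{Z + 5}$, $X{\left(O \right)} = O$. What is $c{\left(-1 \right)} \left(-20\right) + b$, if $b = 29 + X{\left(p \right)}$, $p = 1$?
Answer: $410$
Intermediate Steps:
$b = 30$ ($b = 29 + 1 = 30$)
$c{\left(Z \right)} = -18 + \frac{4 Z}{5 + Z}$ ($c{\left(Z \right)} = -18 + 2 \frac{Z + Z}{Z + 5} = -18 + 2 \frac{2 Z}{5 + Z} = -18 + \frac{4 Z}{5 + Z}$)
$c{\left(-1 \right)} \left(-20\right) + b = \frac{2 \left(-45 - -7\right)}{5 - 1} \left(-20\right) + 30 = \frac{2 \left(-45 + 7\right)}{4} \left(-20\right) + 30 = 2 \cdot \frac{1}{4} \left(-38\right) \left(-20\right) + 30 = \left(-19\right) \left(-20\right) + 30 = 380 + 30 = 410$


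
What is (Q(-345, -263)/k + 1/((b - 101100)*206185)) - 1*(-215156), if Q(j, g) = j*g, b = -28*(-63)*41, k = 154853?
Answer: 197679557266140551827/918770654404680 ≈ 2.1516e+5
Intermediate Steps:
b = 72324 (b = 1764*41 = 72324)
Q(j, g) = g*j
(Q(-345, -263)/k + 1/((b - 101100)*206185)) - 1*(-215156) = (-263*(-345)/154853 + 1/((72324 - 101100)*206185)) - 1*(-215156) = (90735*(1/154853) + (1/206185)/(-28776)) + 215156 = (90735/154853 - 1/28776*1/206185) + 215156 = (90735/154853 - 1/5933179560) + 215156 = 538347047221747/918770654404680 + 215156 = 197679557266140551827/918770654404680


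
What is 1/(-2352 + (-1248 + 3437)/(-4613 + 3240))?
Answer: -1373/3231485 ≈ -0.00042488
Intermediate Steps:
1/(-2352 + (-1248 + 3437)/(-4613 + 3240)) = 1/(-2352 + 2189/(-1373)) = 1/(-2352 + 2189*(-1/1373)) = 1/(-2352 - 2189/1373) = 1/(-3231485/1373) = -1373/3231485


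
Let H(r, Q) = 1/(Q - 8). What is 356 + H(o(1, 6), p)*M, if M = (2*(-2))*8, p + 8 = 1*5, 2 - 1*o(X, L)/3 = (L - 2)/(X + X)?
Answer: 3948/11 ≈ 358.91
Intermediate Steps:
o(X, L) = 6 - 3*(-2 + L)/(2*X) (o(X, L) = 6 - 3*(L - 2)/(X + X) = 6 - 3*(-2 + L)/(2*X))
p = -3 (p = -8 + 1*5 = -8 + 5 = -3)
H(r, Q) = 1/(-8 + Q)
M = -32 (M = -4*8 = -32)
356 + H(o(1, 6), p)*M = 356 - 32/(-8 - 3) = 356 - 32/(-11) = 356 - 1/11*(-32) = 356 + 32/11 = 3948/11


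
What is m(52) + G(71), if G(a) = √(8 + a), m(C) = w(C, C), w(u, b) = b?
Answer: 52 + √79 ≈ 60.888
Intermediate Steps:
m(C) = C
m(52) + G(71) = 52 + √(8 + 71) = 52 + √79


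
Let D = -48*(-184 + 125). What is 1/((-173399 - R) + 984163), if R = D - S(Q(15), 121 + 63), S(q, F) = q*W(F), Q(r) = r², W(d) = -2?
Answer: 1/807482 ≈ 1.2384e-6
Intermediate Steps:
S(q, F) = -2*q (S(q, F) = q*(-2) = -2*q)
D = 2832 (D = -48*(-59) = 2832)
R = 3282 (R = 2832 - (-2)*15² = 2832 - (-2)*225 = 2832 - 1*(-450) = 2832 + 450 = 3282)
1/((-173399 - R) + 984163) = 1/((-173399 - 1*3282) + 984163) = 1/((-173399 - 3282) + 984163) = 1/(-176681 + 984163) = 1/807482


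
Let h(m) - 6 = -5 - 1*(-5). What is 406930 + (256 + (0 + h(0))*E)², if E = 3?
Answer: 482006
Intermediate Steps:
h(m) = 6 (h(m) = 6 + (-5 - 1*(-5)) = 6 + (-5 + 5) = 6 + 0 = 6)
406930 + (256 + (0 + h(0))*E)² = 406930 + (256 + (0 + 6)*3)² = 406930 + (256 + 6*3)² = 406930 + (256 + 18)² = 406930 + 274² = 406930 + 75076 = 482006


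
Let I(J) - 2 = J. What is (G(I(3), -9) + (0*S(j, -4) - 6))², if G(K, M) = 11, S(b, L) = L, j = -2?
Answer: 25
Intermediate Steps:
I(J) = 2 + J
(G(I(3), -9) + (0*S(j, -4) - 6))² = (11 + (0*(-4) - 6))² = (11 + (0 - 6))² = (11 - 6)² = 5² = 25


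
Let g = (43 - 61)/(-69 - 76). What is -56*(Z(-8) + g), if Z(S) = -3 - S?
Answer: -41608/145 ≈ -286.95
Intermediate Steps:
g = 18/145 (g = -18/(-145) = -18*(-1/145) = 18/145 ≈ 0.12414)
-56*(Z(-8) + g) = -56*((-3 - 1*(-8)) + 18/145) = -56*((-3 + 8) + 18/145) = -56*(5 + 18/145) = -56*743/145 = -41608/145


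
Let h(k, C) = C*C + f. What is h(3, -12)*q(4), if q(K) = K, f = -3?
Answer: 564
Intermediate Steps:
h(k, C) = -3 + C² (h(k, C) = C*C - 3 = C² - 3 = -3 + C²)
h(3, -12)*q(4) = (-3 + (-12)²)*4 = (-3 + 144)*4 = 141*4 = 564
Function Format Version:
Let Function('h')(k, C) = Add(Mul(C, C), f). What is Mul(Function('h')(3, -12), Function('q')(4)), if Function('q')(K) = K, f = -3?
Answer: 564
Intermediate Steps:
Function('h')(k, C) = Add(-3, Pow(C, 2)) (Function('h')(k, C) = Add(Mul(C, C), -3) = Add(Pow(C, 2), -3) = Add(-3, Pow(C, 2)))
Mul(Function('h')(3, -12), Function('q')(4)) = Mul(Add(-3, Pow(-12, 2)), 4) = Mul(Add(-3, 144), 4) = Mul(141, 4) = 564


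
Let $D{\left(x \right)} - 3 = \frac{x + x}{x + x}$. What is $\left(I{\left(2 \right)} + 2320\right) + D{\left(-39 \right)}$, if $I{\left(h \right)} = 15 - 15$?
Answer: $2324$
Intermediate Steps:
$D{\left(x \right)} = 4$ ($D{\left(x \right)} = 3 + \frac{x + x}{x + x} = 3 + \frac{2 x}{2 x} = 3 + 2 x \frac{1}{2 x} = 3 + 1 = 4$)
$I{\left(h \right)} = 0$
$\left(I{\left(2 \right)} + 2320\right) + D{\left(-39 \right)} = \left(0 + 2320\right) + 4 = 2320 + 4 = 2324$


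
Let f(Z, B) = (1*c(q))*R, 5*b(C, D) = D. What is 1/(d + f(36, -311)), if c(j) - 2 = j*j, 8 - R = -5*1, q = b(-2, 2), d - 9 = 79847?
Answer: 25/1997102 ≈ 1.2518e-5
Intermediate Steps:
b(C, D) = D/5
d = 79856 (d = 9 + 79847 = 79856)
q = ⅖ (q = (⅕)*2 = ⅖ ≈ 0.40000)
R = 13 (R = 8 - (-5) = 8 - 1*(-5) = 8 + 5 = 13)
c(j) = 2 + j² (c(j) = 2 + j*j = 2 + j²)
f(Z, B) = 702/25 (f(Z, B) = (1*(2 + (⅖)²))*13 = (1*(2 + 4/25))*13 = (1*(54/25))*13 = (54/25)*13 = 702/25)
1/(d + f(36, -311)) = 1/(79856 + 702/25) = 1/(1997102/25) = 25/1997102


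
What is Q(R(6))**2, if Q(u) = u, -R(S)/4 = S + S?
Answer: 2304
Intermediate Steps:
R(S) = -8*S (R(S) = -4*(S + S) = -8*S)
Q(R(6))**2 = (-8*6)**2 = (-48)**2 = 2304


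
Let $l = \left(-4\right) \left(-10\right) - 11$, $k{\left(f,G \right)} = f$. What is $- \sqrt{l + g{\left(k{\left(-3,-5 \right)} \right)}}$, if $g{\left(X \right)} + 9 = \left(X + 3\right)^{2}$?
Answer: $- 2 \sqrt{5} \approx -4.4721$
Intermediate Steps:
$g{\left(X \right)} = -9 + \left(3 + X\right)^{2}$ ($g{\left(X \right)} = -9 + \left(X + 3\right)^{2} = -9 + \left(3 + X\right)^{2}$)
$l = 29$ ($l = 40 - 11 = 29$)
$- \sqrt{l + g{\left(k{\left(-3,-5 \right)} \right)}} = - \sqrt{29 - 3 \left(6 - 3\right)} = - \sqrt{29 - 9} = - \sqrt{20} = - 2 \sqrt{5}$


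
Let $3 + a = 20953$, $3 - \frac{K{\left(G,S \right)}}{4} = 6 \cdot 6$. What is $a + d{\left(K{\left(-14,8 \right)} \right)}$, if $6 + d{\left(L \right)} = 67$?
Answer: $21011$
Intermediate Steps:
$K{\left(G,S \right)} = -132$ ($K{\left(G,S \right)} = 12 - 4 \cdot 6 \cdot 6 = 12 - 144 = -132$)
$d{\left(L \right)} = 61$ ($d{\left(L \right)} = -6 + 67 = 61$)
$a = 20950$ ($a = -3 + 20953 = 20950$)
$a + d{\left(K{\left(-14,8 \right)} \right)} = 20950 + 61 = 21011$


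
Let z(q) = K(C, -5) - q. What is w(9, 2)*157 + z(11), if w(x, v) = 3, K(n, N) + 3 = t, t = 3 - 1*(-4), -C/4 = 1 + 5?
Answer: 464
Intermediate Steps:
C = -24 (C = -4*(1 + 5) = -4*6 = -24)
t = 7 (t = 3 + 4 = 7)
K(n, N) = 4 (K(n, N) = -3 + 7 = 4)
z(q) = 4 - q
w(9, 2)*157 + z(11) = 3*157 + (4 - 1*11) = 471 + (4 - 11) = 471 - 7 = 464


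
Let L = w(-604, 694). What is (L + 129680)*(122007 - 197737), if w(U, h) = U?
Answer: -9774925480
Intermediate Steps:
L = -604
(L + 129680)*(122007 - 197737) = (-604 + 129680)*(122007 - 197737) = 129076*(-75730) = -9774925480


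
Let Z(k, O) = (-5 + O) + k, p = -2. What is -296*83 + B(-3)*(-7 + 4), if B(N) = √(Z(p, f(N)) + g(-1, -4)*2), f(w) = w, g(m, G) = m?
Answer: -24568 - 6*I*√3 ≈ -24568.0 - 10.392*I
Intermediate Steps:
Z(k, O) = -5 + O + k
B(N) = √(-9 + N) (B(N) = √((-5 + N - 2) - 1*2) = √((-7 + N) - 2) = √(-9 + N))
-296*83 + B(-3)*(-7 + 4) = -296*83 + √(-9 - 3)*(-7 + 4) = -24568 + √(-12)*(-3) = -24568 + (2*I*√3)*(-3) = -24568 - 6*I*√3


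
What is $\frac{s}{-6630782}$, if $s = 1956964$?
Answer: $- \frac{978482}{3315391} \approx -0.29513$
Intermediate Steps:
$\frac{s}{-6630782} = \frac{1956964}{-6630782} = 1956964 \left(- \frac{1}{6630782}\right) = - \frac{978482}{3315391}$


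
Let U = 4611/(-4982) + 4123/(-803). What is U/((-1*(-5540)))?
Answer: -457423/418170280 ≈ -0.0010939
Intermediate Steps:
U = -457423/75482 (U = 4611*(-1/4982) + 4123*(-1/803) = -87/94 - 4123/803 = -457423/75482 ≈ -6.0600)
U/((-1*(-5540))) = -457423/(75482*((-1*(-5540)))) = -457423/75482/5540 = -457423/75482*1/5540 = -457423/418170280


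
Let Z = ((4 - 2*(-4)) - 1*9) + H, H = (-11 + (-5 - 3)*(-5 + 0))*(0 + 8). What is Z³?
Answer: 12977875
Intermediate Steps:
H = 232 (H = (-11 - 8*(-5))*8 = (-11 + 40)*8 = 29*8 = 232)
Z = 235 (Z = ((4 - 2*(-4)) - 1*9) + 232 = ((4 + 8) - 9) + 232 = (12 - 9) + 232 = 3 + 232 = 235)
Z³ = 235³ = 12977875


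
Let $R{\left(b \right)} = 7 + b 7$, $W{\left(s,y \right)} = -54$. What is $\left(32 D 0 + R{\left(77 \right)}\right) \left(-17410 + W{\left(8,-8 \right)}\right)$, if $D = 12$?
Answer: $-9535344$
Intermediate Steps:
$R{\left(b \right)} = 7 + 7 b$
$\left(32 D 0 + R{\left(77 \right)}\right) \left(-17410 + W{\left(8,-8 \right)}\right) = \left(32 \cdot 12 \cdot 0 + \left(7 + 7 \cdot 77\right)\right) \left(-17410 - 54\right) = \left(384 \cdot 0 + \left(7 + 539\right)\right) \left(-17464\right) = \left(0 + 546\right) \left(-17464\right) = 546 \left(-17464\right) = -9535344$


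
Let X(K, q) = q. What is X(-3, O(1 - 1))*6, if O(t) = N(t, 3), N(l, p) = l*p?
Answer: 0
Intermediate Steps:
O(t) = 3*t (O(t) = t*3 = 3*t)
X(-3, O(1 - 1))*6 = (3*(1 - 1))*6 = (3*0)*6 = 0*6 = 0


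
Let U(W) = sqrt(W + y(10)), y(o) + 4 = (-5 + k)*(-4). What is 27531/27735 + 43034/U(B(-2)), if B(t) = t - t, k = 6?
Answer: 9177/9245 - 21517*I*sqrt(2)/2 ≈ 0.99264 - 15215.0*I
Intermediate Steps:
y(o) = -8 (y(o) = -4 + (-5 + 6)*(-4) = -4 + 1*(-4) = -4 - 4 = -8)
B(t) = 0
U(W) = sqrt(-8 + W) (U(W) = sqrt(W - 8) = sqrt(-8 + W))
27531/27735 + 43034/U(B(-2)) = 27531/27735 + 43034/(sqrt(-8 + 0)) = 27531*(1/27735) + 43034/(sqrt(-8)) = 9177/9245 + 43034/((2*I*sqrt(2))) = 9177/9245 + 43034*(-I*sqrt(2)/4) = 9177/9245 - 21517*I*sqrt(2)/2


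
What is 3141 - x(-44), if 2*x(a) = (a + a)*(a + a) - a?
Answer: -753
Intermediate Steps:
x(a) = 2*a² - a/2 (x(a) = ((a + a)*(a + a) - a)/2 = ((2*a)*(2*a) - a)/2 = (4*a² - a)/2 = (-a + 4*a²)/2 = 2*a² - a/2)
3141 - x(-44) = 3141 - (-44)*(-1 + 4*(-44))/2 = 3141 - (-44)*(-1 - 176)/2 = 3141 - (-44)*(-177)/2 = 3141 - 1*3894 = 3141 - 3894 = -753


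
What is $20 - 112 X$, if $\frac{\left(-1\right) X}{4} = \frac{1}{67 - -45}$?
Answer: $24$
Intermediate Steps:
$X = - \frac{1}{28}$ ($X = - \frac{4}{67 - -45} = - \frac{4}{67 + 45} = - \frac{4}{112} = \left(-4\right) \frac{1}{112} = - \frac{1}{28} \approx -0.035714$)
$20 - 112 X = 20 - -4 = 20 + 4 = 24$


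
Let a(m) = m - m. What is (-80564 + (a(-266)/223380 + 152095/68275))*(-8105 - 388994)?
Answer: 436837094426099/13655 ≈ 3.1991e+10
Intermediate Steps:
a(m) = 0
(-80564 + (a(-266)/223380 + 152095/68275))*(-8105 - 388994) = (-80564 + (0/223380 + 152095/68275))*(-8105 - 388994) = (-80564 + (0*(1/223380) + 152095*(1/68275)))*(-397099) = (-80564 + (0 + 30419/13655))*(-397099) = (-80564 + 30419/13655)*(-397099) = -1100071001/13655*(-397099) = 436837094426099/13655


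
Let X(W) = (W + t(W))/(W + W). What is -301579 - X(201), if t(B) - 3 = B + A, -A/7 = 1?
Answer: -60617578/201 ≈ -3.0158e+5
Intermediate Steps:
A = -7 (A = -7*1 = -7)
t(B) = -4 + B (t(B) = 3 + (B - 7) = 3 + (-7 + B) = -4 + B)
X(W) = (-4 + 2*W)/(2*W) (X(W) = (W + (-4 + W))/(W + W) = (-4 + 2*W)/((2*W)) = (-4 + 2*W)*(1/(2*W)) = (-4 + 2*W)/(2*W))
-301579 - X(201) = -301579 - (-2 + 201)/201 = -301579 - 199/201 = -60617578/201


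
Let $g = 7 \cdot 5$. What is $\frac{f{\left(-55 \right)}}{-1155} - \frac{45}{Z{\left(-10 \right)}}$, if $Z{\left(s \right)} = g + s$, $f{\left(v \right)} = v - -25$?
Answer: $- \frac{683}{385} \approx -1.774$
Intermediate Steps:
$g = 35$
$f{\left(v \right)} = 25 + v$ ($f{\left(v \right)} = v + 25 = 25 + v$)
$Z{\left(s \right)} = 35 + s$
$\frac{f{\left(-55 \right)}}{-1155} - \frac{45}{Z{\left(-10 \right)}} = \frac{25 - 55}{-1155} - \frac{45}{35 - 10} = \left(-30\right) \left(- \frac{1}{1155}\right) - \frac{45}{25} = \frac{2}{77} - \frac{9}{5} = - \frac{683}{385}$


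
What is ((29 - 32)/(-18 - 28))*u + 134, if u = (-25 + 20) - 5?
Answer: 3067/23 ≈ 133.35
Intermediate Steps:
u = -10 (u = -5 - 5 = -10)
((29 - 32)/(-18 - 28))*u + 134 = ((29 - 32)/(-18 - 28))*(-10) + 134 = -3/(-46)*(-10) + 134 = -3*(-1/46)*(-10) + 134 = (3/46)*(-10) + 134 = -15/23 + 134 = 3067/23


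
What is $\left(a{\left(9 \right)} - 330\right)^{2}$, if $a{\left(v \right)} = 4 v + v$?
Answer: $81225$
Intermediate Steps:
$a{\left(v \right)} = 5 v$
$\left(a{\left(9 \right)} - 330\right)^{2} = \left(5 \cdot 9 - 330\right)^{2} = \left(45 - 330\right)^{2} = \left(-285\right)^{2} = 81225$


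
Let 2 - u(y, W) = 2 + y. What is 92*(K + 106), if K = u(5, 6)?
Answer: 9292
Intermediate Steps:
u(y, W) = -y (u(y, W) = 2 - (2 + y) = 2 + (-2 - y) = -y)
K = -5 (K = -1*5 = -5)
92*(K + 106) = 92*(-5 + 106) = 92*101 = 9292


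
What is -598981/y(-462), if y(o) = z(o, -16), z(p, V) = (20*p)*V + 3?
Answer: -598981/147843 ≈ -4.0515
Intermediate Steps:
z(p, V) = 3 + 20*V*p (z(p, V) = 20*V*p + 3 = 3 + 20*V*p)
y(o) = 3 - 320*o (y(o) = 3 + 20*(-16)*o = 3 - 320*o)
-598981/y(-462) = -598981/(3 - 320*(-462)) = -598981/(3 + 147840) = -598981/147843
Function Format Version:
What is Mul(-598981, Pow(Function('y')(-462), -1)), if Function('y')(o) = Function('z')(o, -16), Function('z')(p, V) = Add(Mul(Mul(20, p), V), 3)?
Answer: Rational(-598981, 147843) ≈ -4.0515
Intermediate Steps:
Function('z')(p, V) = Add(3, Mul(20, V, p)) (Function('z')(p, V) = Add(Mul(20, V, p), 3) = Add(3, Mul(20, V, p)))
Function('y')(o) = Add(3, Mul(-320, o)) (Function('y')(o) = Add(3, Mul(20, -16, o)) = Add(3, Mul(-320, o)))
Mul(-598981, Pow(Function('y')(-462), -1)) = Mul(-598981, Pow(Add(3, Mul(-320, -462)), -1)) = Mul(-598981, Pow(Add(3, 147840), -1)) = Mul(-598981, Pow(147843, -1)) = Mul(-598981, Rational(1, 147843)) = Rational(-598981, 147843)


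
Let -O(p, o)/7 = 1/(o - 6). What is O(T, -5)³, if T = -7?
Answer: 343/1331 ≈ 0.25770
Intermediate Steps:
O(p, o) = -7/(-6 + o) (O(p, o) = -7/(o - 6) = -7/(-6 + o))
O(T, -5)³ = (-7/(-6 - 5))³ = (-7/(-11))³ = (-7*(-1/11))³ = (7/11)³ = 343/1331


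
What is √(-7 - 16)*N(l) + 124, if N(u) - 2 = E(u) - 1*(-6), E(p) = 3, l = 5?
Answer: 124 + 11*I*√23 ≈ 124.0 + 52.754*I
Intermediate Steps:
N(u) = 11 (N(u) = 2 + (3 - 1*(-6)) = 2 + (3 + 6) = 2 + 9 = 11)
√(-7 - 16)*N(l) + 124 = √(-7 - 16)*11 + 124 = √(-23)*11 + 124 = (I*√23)*11 + 124 = 11*I*√23 + 124 = 124 + 11*I*√23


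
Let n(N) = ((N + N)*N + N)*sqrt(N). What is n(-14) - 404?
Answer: -404 + 378*I*sqrt(14) ≈ -404.0 + 1414.3*I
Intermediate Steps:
n(N) = sqrt(N)*(N + 2*N**2) (n(N) = ((2*N)*N + N)*sqrt(N) = (2*N**2 + N)*sqrt(N) = (N + 2*N**2)*sqrt(N) = sqrt(N)*(N + 2*N**2))
n(-14) - 404 = (-14)**(3/2)*(1 + 2*(-14)) - 404 = (-14*I*sqrt(14))*(1 - 28) - 404 = -14*I*sqrt(14)*(-27) - 404 = 378*I*sqrt(14) - 404 = -404 + 378*I*sqrt(14)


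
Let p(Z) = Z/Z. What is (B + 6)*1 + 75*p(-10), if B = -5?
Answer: 76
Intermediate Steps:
p(Z) = 1
(B + 6)*1 + 75*p(-10) = (-5 + 6)*1 + 75*1 = 1*1 + 75 = 1 + 75 = 76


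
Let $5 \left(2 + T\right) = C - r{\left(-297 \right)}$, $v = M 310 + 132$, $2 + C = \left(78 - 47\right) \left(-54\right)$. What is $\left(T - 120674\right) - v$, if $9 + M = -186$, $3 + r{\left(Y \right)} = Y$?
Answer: $- \frac{303166}{5} \approx -60633.0$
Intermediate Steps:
$r{\left(Y \right)} = -3 + Y$
$M = -195$ ($M = -9 - 186 = -195$)
$C = -1676$ ($C = -2 + \left(78 - 47\right) \left(-54\right) = -2 + 31 \left(-54\right) = -2 - 1674 = -1676$)
$v = -60318$ ($v = \left(-195\right) 310 + 132 = -60450 + 132 = -60318$)
$T = - \frac{1386}{5}$ ($T = -2 + \frac{-1676 - \left(-3 - 297\right)}{5} = -2 + \frac{-1676 - -300}{5} = -2 + \frac{-1676 + 300}{5} = -2 + \frac{1}{5} \left(-1376\right) = -2 - \frac{1376}{5} = - \frac{1386}{5} \approx -277.2$)
$\left(T - 120674\right) - v = \left(- \frac{1386}{5} - 120674\right) - -60318 = - \frac{604756}{5} + 60318 = - \frac{303166}{5}$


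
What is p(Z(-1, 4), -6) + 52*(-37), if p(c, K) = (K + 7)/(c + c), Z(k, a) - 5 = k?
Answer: -15391/8 ≈ -1923.9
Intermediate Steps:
Z(k, a) = 5 + k
p(c, K) = (7 + K)/(2*c) (p(c, K) = (7 + K)/((2*c)) = (7 + K)*(1/(2*c)) = (7 + K)/(2*c))
p(Z(-1, 4), -6) + 52*(-37) = (7 - 6)/(2*(5 - 1)) + 52*(-37) = (1/2)*1/4 - 1924 = (1/2)*(1/4)*1 - 1924 = 1/8 - 1924 = -15391/8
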